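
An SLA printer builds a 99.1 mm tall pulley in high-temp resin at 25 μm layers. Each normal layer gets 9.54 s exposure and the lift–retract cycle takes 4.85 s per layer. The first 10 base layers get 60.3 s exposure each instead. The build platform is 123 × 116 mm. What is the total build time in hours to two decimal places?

15.99 hours

Layer count = ceil(99.1 / 0.025) = 3964.
Burn-in layers = 10 × (60.3 + 4.85), so 651.5 s.
Remaining layers: 3954 × (9.54 + 4.85) → 56898.06 s.
Sum: 651.5 + 56898.06 = 57549.56 s → 15.99 hours.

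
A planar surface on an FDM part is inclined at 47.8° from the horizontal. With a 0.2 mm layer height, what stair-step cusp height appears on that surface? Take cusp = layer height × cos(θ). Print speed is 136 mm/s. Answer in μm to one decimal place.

Cusp = layer height × cos(47.8°) = 0.2 × 0.6717 = 0.13434 mm = 134.3 μm.

134.3 μm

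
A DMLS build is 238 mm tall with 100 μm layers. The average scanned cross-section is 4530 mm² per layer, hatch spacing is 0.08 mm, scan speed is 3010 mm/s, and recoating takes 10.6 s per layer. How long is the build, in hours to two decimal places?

Layers = ⌈238/0.1⌉ = 2380.
Hatch length per layer = 4530 / 0.08 = 56625 mm.
Scan time per layer = 56625 / 3010 = 18.8123 s.
Layer cycle: 18.8123 + 10.6 → 29.4123 s.
Build time = 2380 × 29.4123 = 70001.274 s = 19.44 hours.

19.44 hours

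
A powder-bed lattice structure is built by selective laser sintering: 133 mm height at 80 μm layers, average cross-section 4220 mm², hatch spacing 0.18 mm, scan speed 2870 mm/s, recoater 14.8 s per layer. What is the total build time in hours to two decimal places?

Layers = ⌈133/0.08⌉ = 1663.
Per-layer scan distance = 4220 / 0.18, so 23444.4 mm.
Scan time per layer = 23444.4 / 2870 = 8.1688 s.
Per-layer time = 8.1688 + 14.8 = 22.9688 s.
Build time = 1663 × 22.9688 = 38197.1144 s = 10.61 hours.

10.61 hours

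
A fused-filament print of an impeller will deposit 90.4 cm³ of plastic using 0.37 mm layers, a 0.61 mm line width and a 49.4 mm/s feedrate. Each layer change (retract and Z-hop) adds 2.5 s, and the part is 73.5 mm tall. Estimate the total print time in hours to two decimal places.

Line area: 0.37 × 0.61 → 0.2257 mm².
Total extruded path = 90400/0.2257 = 400531.7 mm.
Extrusion time: 400531.7 / 49.4 → 8107.9 s.
Layer count = ceil(73.5 / 0.37) = 199.
Non-print overhead = 199 × 2.5, so 497.5 s.
Total = 8107.9 + 497.5 = 8605.4 s = 2.39 hours.

2.39 hours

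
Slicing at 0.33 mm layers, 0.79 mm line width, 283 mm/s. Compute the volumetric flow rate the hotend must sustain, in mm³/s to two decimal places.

Extrusion cross-section = 0.33 × 0.79, so 0.2607 mm².
Volumetric flow = 283 × 0.2607 = 73.78 mm³/s.

73.78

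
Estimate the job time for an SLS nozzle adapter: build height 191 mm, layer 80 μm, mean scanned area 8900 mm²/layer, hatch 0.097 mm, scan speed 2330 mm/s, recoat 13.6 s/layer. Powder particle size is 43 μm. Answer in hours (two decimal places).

35.14 hours

Number of layers: 191 / 0.08 → 2388 (rounded up).
Scan path per layer: 8900 / 0.097 → 91752.6 mm.
Laser time per layer = 91752.6 / 2330 = 39.3788 s.
Per-layer time: 39.3788 + 13.6 → 52.9788 s.
Total: 2388 × 52.9788 s = 126513.3744 s → 35.14 hours.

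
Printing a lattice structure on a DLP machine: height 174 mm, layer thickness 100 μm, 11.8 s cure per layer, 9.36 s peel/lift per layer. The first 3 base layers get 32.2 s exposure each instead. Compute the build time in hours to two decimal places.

10.24 hours

Layers = ⌈174/0.1⌉ = 1740.
Bottom layers = 3 × (32.2 + 9.36), so 124.68 s.
Remaining layers: 1737 × (11.8 + 9.36) → 36754.92 s.
Sum: 124.68 + 36754.92 = 36879.6 s → 10.24 hours.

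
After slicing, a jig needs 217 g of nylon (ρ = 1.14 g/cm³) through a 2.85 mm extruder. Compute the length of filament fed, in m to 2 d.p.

Volume = 217 g / 1.14 g·cm⁻³ = 190.3509 cm³ = 190350.9 mm³.
Cross-section of 2.85 mm filament: π·(2.85/2)² = 6.3794 mm².
Length = 190350.9 / 6.3794 = 29838.37 mm = 29.84 m.

29.84 m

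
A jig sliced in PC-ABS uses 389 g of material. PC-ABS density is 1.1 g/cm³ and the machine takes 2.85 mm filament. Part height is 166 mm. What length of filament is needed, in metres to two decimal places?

55.43 m

Volume = 389 g / 1.1 g·cm⁻³ = 353.6364 cm³ = 353636.4 mm³.
Filament cross-section = π × (2.85/2)² = 6.3794 mm².
L = V/A = 353636.4/6.3794 = 55434.12 mm → 55.43 m.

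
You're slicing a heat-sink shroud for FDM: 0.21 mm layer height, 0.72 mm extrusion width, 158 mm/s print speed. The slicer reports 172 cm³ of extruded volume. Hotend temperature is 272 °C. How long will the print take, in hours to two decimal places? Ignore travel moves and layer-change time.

2.00 hours

Line area: 0.21 × 0.72 → 0.1512 mm².
Total extruded path = 172000/0.1512 = 1137566.1 mm.
Extrusion time = 1137566.1 / 158 = 7199.8 s.
That's 7199.8 s → 2.00 hours.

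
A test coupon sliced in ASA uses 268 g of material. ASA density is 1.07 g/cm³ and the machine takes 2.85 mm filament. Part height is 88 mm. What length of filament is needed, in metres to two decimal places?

Volume = 268 g / 1.07 g·cm⁻³ = 250.4673 cm³ = 250467.3 mm³.
A = π r² = π × 1.425² = 6.3794 mm².
Length = 250467.3 / 6.3794 = 39261.89 mm = 39.26 m.

39.26 m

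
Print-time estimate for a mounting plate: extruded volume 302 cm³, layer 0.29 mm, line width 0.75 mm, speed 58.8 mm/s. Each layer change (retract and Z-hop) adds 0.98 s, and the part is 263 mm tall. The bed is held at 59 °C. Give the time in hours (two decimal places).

Line area = 0.29 × 0.75, so 0.2175 mm².
Toolpath length = 302 cm³ / 0.2175 mm² = 302000 / 0.2175 = 1388505.7 mm.
Extrusion time = 1388505.7 / 58.8, so 23614 s.
Number of layers: 263 / 0.29 → 907 (rounded up).
Non-print overhead = 907 × 0.98, so 888.86 s.
Total = 23614 + 888.86 = 24502.86 s = 6.81 hours.

6.81 hours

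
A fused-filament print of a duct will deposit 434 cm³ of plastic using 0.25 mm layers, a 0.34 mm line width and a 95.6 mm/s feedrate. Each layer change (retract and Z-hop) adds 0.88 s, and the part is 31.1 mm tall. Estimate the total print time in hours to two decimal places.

14.87 hours

Line area: 0.25 × 0.34 → 0.085 mm².
Toolpath length = 434 cm³ / 0.085 mm² = 434000 / 0.085 = 5105882.4 mm.
Print-move time = 5105882.4 / 95.6 = 53408.8 s.
Layers = ⌈31.1/0.25⌉ = 125.
Non-print overhead: 125 × 0.88 → 110 s.
Total = 53408.8 + 110 = 53518.8 s = 14.87 hours.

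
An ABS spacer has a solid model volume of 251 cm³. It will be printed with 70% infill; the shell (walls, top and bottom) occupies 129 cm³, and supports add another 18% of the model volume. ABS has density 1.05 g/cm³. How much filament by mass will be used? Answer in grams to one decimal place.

Volume inside the shell = 251 − 129 = 122 cm³.
Deposited infill: 0.70 × 122 → 85.4 cm³.
Support = 0.18 × 251, so 45.18 cm³.
Total extruded = 129 + 85.4 + 45.18, so 259.58 cm³.
Mass: 259.58 × 1.05 → 272.559 g.

272.6 g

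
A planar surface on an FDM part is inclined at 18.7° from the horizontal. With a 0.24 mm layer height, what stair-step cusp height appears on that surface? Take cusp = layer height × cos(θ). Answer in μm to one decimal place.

227.3 μm

cos(18.7°) = 0.9472, so cusp = 0.24 × 0.9472 = 0.227328 mm → 227.3 μm.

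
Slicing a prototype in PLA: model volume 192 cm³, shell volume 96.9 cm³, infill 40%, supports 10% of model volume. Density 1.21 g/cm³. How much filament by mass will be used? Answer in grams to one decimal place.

Interior volume: 192 − 96.9 → 95.1 cm³.
Deposited infill = 0.40 × 95.1 = 38.04 cm³.
Support = 0.10 × 192 = 19.2 cm³.
Deposited volume = 96.9 + 38.04 + 19.2 = 154.14 cm³.
Mass: 154.14 × 1.21 → 186.5094 g.

186.5 g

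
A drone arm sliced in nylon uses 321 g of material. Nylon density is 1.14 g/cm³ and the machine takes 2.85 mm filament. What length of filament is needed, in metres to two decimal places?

Volume = 321 g / 1.14 g·cm⁻³ = 281.5789 cm³ = 281578.9 mm³.
Filament cross-section = π × (2.85/2)² = 6.3794 mm².
L = V/A = 281578.9/6.3794 = 44138.77 mm → 44.14 m.

44.14 m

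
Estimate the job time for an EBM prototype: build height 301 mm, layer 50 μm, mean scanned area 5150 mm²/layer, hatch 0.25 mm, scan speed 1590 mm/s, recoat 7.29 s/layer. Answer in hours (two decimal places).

33.86 hours

Layers = ⌈301/0.05⌉ = 6020.
Hatch length per layer = 5150 / 0.25 = 20600 mm.
Per-layer scan time = 20600 / 1590, so 12.956 s.
Per-layer time: 12.956 + 7.29 → 20.246 s.
Total: 6020 × 20.246 s = 121880.92 s → 33.86 hours.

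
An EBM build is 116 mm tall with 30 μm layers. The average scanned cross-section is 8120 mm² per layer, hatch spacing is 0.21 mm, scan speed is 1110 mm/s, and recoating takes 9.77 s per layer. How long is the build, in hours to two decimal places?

Layer count = ceil(116 / 0.03) = 3867.
Hatch length per layer: 8120 / 0.21 → 38666.7 mm.
Per-layer scan time = 38666.7 / 1110, so 34.8349 s.
Time per layer: 34.8349 + 9.77 → 44.6049 s.
Total: 3867 × 44.6049 s = 172487.1483 s → 47.91 hours.

47.91 hours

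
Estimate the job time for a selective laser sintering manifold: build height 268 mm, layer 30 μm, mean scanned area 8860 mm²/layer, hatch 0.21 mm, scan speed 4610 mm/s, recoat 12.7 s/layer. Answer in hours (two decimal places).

54.23 hours

Layer count = ceil(268 / 0.03) = 8934.
Per-layer scan distance = 8860 / 0.21, so 42190.5 mm.
Laser time per layer = 42190.5 / 4610, so 9.152 s.
Layer cycle: 9.152 + 12.7 → 21.852 s.
Total: 8934 × 21.852 s = 195225.768 s → 54.23 hours.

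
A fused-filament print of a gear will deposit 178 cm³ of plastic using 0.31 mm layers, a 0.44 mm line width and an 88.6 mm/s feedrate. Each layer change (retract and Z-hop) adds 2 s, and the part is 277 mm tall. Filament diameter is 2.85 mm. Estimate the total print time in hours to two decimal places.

4.59 hours

Bead cross-section = 0.31 × 0.44, so 0.1364 mm².
Path length: 178000 mm³ / 0.1364 mm² → 1304985.3 mm.
Time extruding: 1304985.3 / 88.6 → 14729 s.
Number of layers: 277 / 0.31 → 894 (rounded up).
Non-print overhead: 894 × 2 → 1788 s.
Altogether 14729 + 1788 = 16517 s, i.e. 4.59 hours.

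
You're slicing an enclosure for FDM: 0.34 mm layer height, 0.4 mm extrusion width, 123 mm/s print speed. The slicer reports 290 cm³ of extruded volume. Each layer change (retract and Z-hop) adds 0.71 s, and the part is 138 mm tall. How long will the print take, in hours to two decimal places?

Bead cross-section: 0.34 × 0.4 → 0.136 mm².
Toolpath length = 290 cm³ / 0.136 mm² = 290000 / 0.136 = 2132352.9 mm.
Time extruding: 2132352.9 / 123 → 17336.2 s.
Layer count = ceil(138 / 0.34) = 406.
Layer-change overhead: 406 × 0.71 → 288.26 s.
Total = 17336.2 + 288.26 = 17624.46 s = 4.90 hours.

4.90 hours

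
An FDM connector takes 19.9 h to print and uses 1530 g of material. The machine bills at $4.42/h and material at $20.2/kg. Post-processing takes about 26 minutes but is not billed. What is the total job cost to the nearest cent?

Time charge = 4.42 × 19.9 = $87.958.
Feedstock cost = 20.2 × 1530/1000 = $30.906.
Total = 87.958 + 30.906 = 118.864 ≈ $118.86.

$118.86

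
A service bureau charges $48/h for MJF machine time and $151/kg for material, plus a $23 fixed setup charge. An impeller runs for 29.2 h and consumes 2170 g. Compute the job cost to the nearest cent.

$1752.27

Time charge = 48 × 29.2 = $1401.60.
Feedstock cost: 151 × 2170/1000 → $327.67.
Total = 1401.60 + 327.67 + 23 = $1752.27.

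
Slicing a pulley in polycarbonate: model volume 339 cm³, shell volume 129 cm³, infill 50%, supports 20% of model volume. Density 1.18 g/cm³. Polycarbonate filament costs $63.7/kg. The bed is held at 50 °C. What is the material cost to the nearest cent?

$22.69

Interior volume: 339 − 129 → 210 cm³.
Infill volume: 0.50 × 210 → 105 cm³.
Support = 0.20 × 339, so 67.8 cm³.
Total printed volume = 129 + 105 + 67.8, so 301.8 cm³.
Mass = 301.8 × 1.18 = 356.124 g.
Cost = 356.124 g / 1000 × $63.7/kg = $22.69.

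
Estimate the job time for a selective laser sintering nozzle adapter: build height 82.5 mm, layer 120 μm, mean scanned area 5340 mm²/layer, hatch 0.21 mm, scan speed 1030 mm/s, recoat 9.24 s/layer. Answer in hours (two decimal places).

Number of layers: 82.5 / 0.12 → 688 (rounded up).
Per-layer scan distance: 5340 / 0.21 → 25428.6 mm.
Per-layer scan time = 25428.6 / 1030, so 24.688 s.
Layer cycle = 24.688 + 9.24, so 33.928 s.
Build time = 688 × 33.928 = 23342.464 s = 6.48 hours.

6.48 hours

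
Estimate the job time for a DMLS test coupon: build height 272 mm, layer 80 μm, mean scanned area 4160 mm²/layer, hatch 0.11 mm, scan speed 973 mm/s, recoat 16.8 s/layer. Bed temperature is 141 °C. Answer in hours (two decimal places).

Number of layers: 272 / 0.08 → 3400 (rounded up).
Per-layer scan distance = 4160 / 0.11, so 37818.2 mm.
Scan time per layer = 37818.2 / 973, so 38.8676 s.
Time per layer = 38.8676 + 16.8, so 55.6676 s.
Total: 3400 × 55.6676 s = 189269.84 s → 52.57 hours.

52.57 hours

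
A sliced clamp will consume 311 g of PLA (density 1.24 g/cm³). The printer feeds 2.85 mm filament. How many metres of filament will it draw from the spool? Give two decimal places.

Volume = 311 g / 1.24 g·cm⁻³ = 250.8065 cm³ = 250806.5 mm³.
A = π r² = π × 1.425² = 6.3794 mm².
Length = 250806.5 / 6.3794 = 39315.06 mm = 39.32 m.

39.32 m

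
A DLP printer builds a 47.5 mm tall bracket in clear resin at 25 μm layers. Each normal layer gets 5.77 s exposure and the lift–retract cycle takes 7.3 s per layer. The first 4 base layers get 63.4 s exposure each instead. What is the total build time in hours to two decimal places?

6.96 hours

Layers = ⌈47.5/0.025⌉ = 1900.
Bottom layers = 4 × (63.4 + 7.3), so 282.8 s.
Normal layers = 1896 × (5.77 + 7.3) = 24780.72 s.
Total = 282.8 + 24780.72 = 25063.52 s = 6.96 hours.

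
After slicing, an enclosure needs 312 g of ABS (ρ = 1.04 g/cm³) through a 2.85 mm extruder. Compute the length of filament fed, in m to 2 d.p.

47.03 m

Extruded volume: 312/1.04 = 300 cm³ (300000 mm³).
Filament cross-section = π × (2.85/2)² = 6.3794 mm².
Length = 300000 / 6.3794 = 47026.37 mm = 47.03 m.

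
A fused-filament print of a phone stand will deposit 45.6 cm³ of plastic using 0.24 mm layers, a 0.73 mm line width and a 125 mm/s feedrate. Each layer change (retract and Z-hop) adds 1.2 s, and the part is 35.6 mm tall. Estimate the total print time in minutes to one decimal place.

37.7 minutes

Bead cross-section = 0.24 × 0.73 = 0.1752 mm².
Toolpath length = 45.6 cm³ / 0.1752 mm² = 45600 / 0.1752 = 260274 mm.
Extrusion time = 260274 / 125, so 2082.2 s.
Layers = ⌈35.6/0.24⌉ = 149.
Layer-change overhead: 149 × 1.2 → 178.8 s.
Altogether 2082.2 + 178.8 = 2261 s, i.e. 37.7 minutes.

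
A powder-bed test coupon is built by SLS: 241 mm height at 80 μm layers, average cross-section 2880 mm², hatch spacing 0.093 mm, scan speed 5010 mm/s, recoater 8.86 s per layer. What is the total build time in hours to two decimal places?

12.59 hours

Layer count = ceil(241 / 0.08) = 3013.
Hatch length per layer = 2880 / 0.093 = 30967.7 mm.
Per-layer scan time: 30967.7 / 5010 → 6.1812 s.
Layer cycle = 6.1812 + 8.86 = 15.0412 s.
Build time = 3013 × 15.0412 = 45319.1356 s = 12.59 hours.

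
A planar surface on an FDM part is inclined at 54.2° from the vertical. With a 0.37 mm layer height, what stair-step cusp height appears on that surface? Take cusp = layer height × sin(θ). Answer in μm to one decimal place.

sin(54.2°) = 0.8111, so cusp = 0.37 × 0.8111 = 0.300107 mm → 300.1 μm.

300.1 μm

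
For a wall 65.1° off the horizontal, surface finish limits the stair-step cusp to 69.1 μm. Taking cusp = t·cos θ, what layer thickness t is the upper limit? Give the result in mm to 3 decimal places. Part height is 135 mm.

0.164 mm

Layer height = cusp / cos(65.1°) = 0.0691 / 0.4210 = 0.164 mm.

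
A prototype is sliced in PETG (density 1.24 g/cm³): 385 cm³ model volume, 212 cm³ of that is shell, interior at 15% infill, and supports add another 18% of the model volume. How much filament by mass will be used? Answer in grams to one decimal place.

381.0 g

Infill region = 385 − 212, so 173 cm³.
Infill deposited = 0.15 × 173 = 25.95 cm³.
Support = 0.18 × 385 = 69.3 cm³.
Total extruded = 212 + 25.95 + 69.3 = 307.25 cm³.
Mass = 307.25 × 1.24 = 380.99 g.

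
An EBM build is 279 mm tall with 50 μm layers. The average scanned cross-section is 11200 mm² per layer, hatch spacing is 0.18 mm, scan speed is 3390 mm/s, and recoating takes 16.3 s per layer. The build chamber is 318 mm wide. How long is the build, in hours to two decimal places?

53.71 hours

Layers = ⌈279/0.05⌉ = 5580.
Per-layer scan distance: 11200 / 0.18 → 62222.2 mm.
Per-layer scan time: 62222.2 / 3390 → 18.3546 s.
Per-layer time = 18.3546 + 16.3, so 34.6546 s.
5580 layers × 34.6546 s/layer = 193372.668 s, i.e. 53.71 hours.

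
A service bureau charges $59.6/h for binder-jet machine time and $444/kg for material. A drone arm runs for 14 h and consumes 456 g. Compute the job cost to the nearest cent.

$1036.86

Time charge = 59.6 × 14 = $834.40.
Material cost = 444 × 456/1000, so $202.464.
Job cost: 834.40 + 202.464 = 1036.864 ≈ $1036.86.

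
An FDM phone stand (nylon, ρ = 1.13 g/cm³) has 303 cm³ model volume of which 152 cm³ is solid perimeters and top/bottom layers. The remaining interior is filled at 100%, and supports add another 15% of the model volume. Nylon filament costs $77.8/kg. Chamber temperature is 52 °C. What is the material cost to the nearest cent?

Volume inside the shell = 303 − 152 = 151 cm³.
Deposited infill = 1.00 × 151 = 151 cm³.
Support: 0.15 × 303 → 45.45 cm³.
Total printed volume = 152 + 151 + 45.45 = 348.45 cm³.
Mass: 348.45 × 1.13 → 393.7485 g.
At $77.8/kg: 393.7485/1000 × 77.8 = $30.63.

$30.63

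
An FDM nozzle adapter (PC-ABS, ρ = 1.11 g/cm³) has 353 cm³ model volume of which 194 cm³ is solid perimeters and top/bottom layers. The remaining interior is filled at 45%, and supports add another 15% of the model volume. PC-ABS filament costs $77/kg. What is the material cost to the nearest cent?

$27.22

Volume inside the shell = 353 − 194, so 159 cm³.
Infill volume = 0.45 × 159, so 71.55 cm³.
Support: 0.15 × 353 → 52.95 cm³.
Deposited volume = 194 + 71.55 + 52.95, so 318.5 cm³.
Mass = 318.5 × 1.11 = 353.535 g.
Cost = 353.535 g / 1000 × $77/kg = $27.22.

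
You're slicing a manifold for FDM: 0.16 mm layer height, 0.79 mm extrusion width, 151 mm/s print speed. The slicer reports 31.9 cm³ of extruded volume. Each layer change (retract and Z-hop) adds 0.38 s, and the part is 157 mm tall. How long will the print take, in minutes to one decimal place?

34.1 minutes

Bead cross-section = 0.16 × 0.79, so 0.1264 mm².
Toolpath length = 31.9 cm³ / 0.1264 mm² = 31900 / 0.1264 = 252373.4 mm.
Extrusion time = 252373.4 / 151, so 1671.3 s.
Layer count = ceil(157 / 0.16) = 982.
Layer-change overhead = 982 × 0.38 = 373.16 s.
Total = 1671.3 + 373.16 = 2044.46 s = 34.1 minutes.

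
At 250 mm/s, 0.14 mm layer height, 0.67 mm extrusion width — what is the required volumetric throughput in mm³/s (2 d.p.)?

23.45

Extrusion cross-section: 0.14 × 0.67 → 0.0938 mm².
Q = v·A = 250 × 0.0938 = 23.45 mm³/s.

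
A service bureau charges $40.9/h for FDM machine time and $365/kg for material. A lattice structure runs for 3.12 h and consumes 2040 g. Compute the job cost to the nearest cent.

Time charge = 40.9 × 3.12, so $127.608.
Material charge: 365 × 2040/1000 → $744.60.
Job cost: 127.608 + 744.60 = 872.208 ≈ $872.21.

$872.21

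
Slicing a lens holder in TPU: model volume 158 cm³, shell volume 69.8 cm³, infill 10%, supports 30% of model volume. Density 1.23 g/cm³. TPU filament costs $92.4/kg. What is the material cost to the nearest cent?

Interior volume = 158 − 69.8 = 88.2 cm³.
Infill volume = 0.10 × 88.2, so 8.82 cm³.
Support = 0.30 × 158 = 47.4 cm³.
Total printed volume: 69.8 + 8.82 + 47.4 → 126.02 cm³.
Mass = 126.02 × 1.23, so 155.0046 g.
At $92.4/kg: 155.0046/1000 × 92.4 = $14.32.

$14.32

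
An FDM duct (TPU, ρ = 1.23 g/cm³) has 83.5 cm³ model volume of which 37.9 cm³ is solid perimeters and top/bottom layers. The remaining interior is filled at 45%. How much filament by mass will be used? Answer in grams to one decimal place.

Interior volume = 83.5 − 37.9 = 45.6 cm³.
Infill volume = 0.45 × 45.6 = 20.52 cm³.
Total printed volume = 37.9 + 20.52 = 58.42 cm³.
Mass = 58.42 × 1.23 = 71.8566 g.

71.9 g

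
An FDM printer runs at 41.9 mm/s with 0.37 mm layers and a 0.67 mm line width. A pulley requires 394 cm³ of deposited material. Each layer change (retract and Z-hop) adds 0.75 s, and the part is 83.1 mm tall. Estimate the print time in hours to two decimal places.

Extrusion cross-section: 0.37 × 0.67 → 0.2479 mm².
Path length: 394000 mm³ / 0.2479 mm² → 1589350.5 mm.
Extrusion time = 1589350.5 / 41.9 = 37932 s.
Layers = ⌈83.1/0.37⌉ = 225.
Layer-change overhead = 225 × 0.75 = 168.75 s.
Altogether 37932 + 168.75 = 38100.75 s, i.e. 10.58 hours.

10.58 hours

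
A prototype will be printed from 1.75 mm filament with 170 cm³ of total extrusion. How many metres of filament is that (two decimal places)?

70.68 m

Cross-section of 1.75 mm filament: π·(1.75/2)² = 2.4053 mm².
L = 170000 mm³ / 2.4053 mm² = 70677.25 mm, i.e. 70.68 m.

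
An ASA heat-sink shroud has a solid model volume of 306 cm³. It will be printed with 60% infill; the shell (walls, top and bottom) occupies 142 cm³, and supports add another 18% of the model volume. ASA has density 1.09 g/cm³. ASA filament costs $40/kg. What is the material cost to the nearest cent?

Volume inside the shell = 306 − 142 = 164 cm³.
Infill deposited: 0.60 × 164 → 98.4 cm³.
Support: 0.18 × 306 → 55.08 cm³.
Deposited volume: 142 + 98.4 + 55.08 → 295.48 cm³.
Mass = 295.48 × 1.09 = 322.0732 g.
Cost = 322.0732 g / 1000 × $40/kg = $12.88.

$12.88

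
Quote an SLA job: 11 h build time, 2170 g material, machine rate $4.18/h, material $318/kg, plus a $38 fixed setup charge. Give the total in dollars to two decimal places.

$774.04

Machine cost: 4.18 × 11 → $45.98.
Material charge = 318 × 2170/1000, so $690.06.
Total = 45.98 + 690.06 + 38 = $774.04.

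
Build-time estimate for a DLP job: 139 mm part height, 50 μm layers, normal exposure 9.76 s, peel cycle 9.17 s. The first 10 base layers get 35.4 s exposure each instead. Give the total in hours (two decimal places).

14.69 hours

Layer count = ceil(139 / 0.05) = 2780.
Bottom layers = 10 × (35.4 + 9.17) = 445.7 s.
Normal layers: 2770 × (9.76 + 9.17) → 52436.1 s.
Total = 445.7 + 52436.1 = 52881.8 s = 14.69 hours.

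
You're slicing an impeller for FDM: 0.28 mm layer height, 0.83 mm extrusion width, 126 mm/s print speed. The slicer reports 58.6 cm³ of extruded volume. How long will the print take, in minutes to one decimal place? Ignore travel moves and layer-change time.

33.4 minutes

Bead cross-section = 0.28 × 0.83, so 0.2324 mm².
Toolpath length = 58.6 cm³ / 0.2324 mm² = 58600 / 0.2324 = 252151.5 mm.
Extrusion time = 252151.5 / 126, so 2001.2 s.
2001.2 s = 33.4 minutes.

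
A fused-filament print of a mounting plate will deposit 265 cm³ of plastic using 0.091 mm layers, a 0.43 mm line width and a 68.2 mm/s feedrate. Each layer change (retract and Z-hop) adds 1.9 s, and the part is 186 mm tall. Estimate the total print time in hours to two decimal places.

28.66 hours

Extrusion cross-section: 0.091 × 0.43 → 0.03913 mm².
Total extruded path = 265000/0.03913 = 6772297.5 mm.
Print-move time: 6772297.5 / 68.2 → 99300.5 s.
Layers = ⌈186/0.091⌉ = 2044.
Non-print overhead: 2044 × 1.9 → 3883.6 s.
Altogether 99300.5 + 3883.6 = 103184.1 s, i.e. 28.66 hours.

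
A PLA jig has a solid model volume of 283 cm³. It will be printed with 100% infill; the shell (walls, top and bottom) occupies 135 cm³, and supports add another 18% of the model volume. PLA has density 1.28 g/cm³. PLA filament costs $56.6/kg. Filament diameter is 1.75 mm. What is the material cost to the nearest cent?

Infill region = 283 − 135, so 148 cm³.
Infill deposited: 1.00 × 148 → 148 cm³.
Support: 0.18 × 283 → 50.94 cm³.
Total extruded = 135 + 148 + 50.94 = 333.94 cm³.
Mass = 333.94 × 1.28, so 427.4432 g.
Cost = 427.4432 g / 1000 × $56.6/kg = $24.19.

$24.19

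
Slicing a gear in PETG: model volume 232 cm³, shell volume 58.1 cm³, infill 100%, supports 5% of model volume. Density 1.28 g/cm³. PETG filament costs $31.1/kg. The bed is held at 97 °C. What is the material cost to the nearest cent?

Interior volume = 232 − 58.1, so 173.9 cm³.
Deposited infill = 1.00 × 173.9, so 173.9 cm³.
Support = 0.05 × 232 = 11.6 cm³.
Total extruded = 58.1 + 173.9 + 11.6, so 243.6 cm³.
Mass = 243.6 × 1.28, so 311.808 g.
Cost = 311.808 g / 1000 × $31.1/kg = $9.70.

$9.70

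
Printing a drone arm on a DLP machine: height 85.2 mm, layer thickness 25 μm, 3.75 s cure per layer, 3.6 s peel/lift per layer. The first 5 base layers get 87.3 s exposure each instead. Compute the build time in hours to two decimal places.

7.07 hours

Number of layers: 85.2 / 0.025 → 3408 (rounded up).
Bottom layers: 5 × (87.3 + 3.6) → 454.5 s.
Regular layers = 3403 × (3.75 + 3.6) = 25012.05 s.
Sum: 454.5 + 25012.05 = 25466.55 s → 7.07 hours.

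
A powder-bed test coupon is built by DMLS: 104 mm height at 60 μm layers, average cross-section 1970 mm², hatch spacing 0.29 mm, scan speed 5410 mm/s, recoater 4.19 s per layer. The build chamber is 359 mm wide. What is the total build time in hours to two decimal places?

2.62 hours

Layer count = ceil(104 / 0.06) = 1734.
Per-layer scan distance = 1970 / 0.29, so 6793.1 mm.
Per-layer scan time = 6793.1 / 5410, so 1.2557 s.
Layer cycle: 1.2557 + 4.19 → 5.4457 s.
Total: 1734 × 5.4457 s = 9442.8438 s → 2.62 hours.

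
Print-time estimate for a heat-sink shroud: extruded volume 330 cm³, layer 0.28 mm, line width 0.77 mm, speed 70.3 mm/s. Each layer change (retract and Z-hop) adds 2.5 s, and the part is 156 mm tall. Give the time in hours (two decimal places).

Line area: 0.28 × 0.77 → 0.2156 mm².
Total extruded path = 330000/0.2156 = 1530612.2 mm.
Extrusion time = 1530612.2 / 70.3, so 21772.6 s.
Number of layers: 156 / 0.28 → 558 (rounded up).
Z-hop total = 558 × 2.5 = 1395 s.
Total = 21772.6 + 1395 = 23167.6 s = 6.44 hours.

6.44 hours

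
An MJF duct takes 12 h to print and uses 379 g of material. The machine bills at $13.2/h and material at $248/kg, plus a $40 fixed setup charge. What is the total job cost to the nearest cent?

$292.39

Machine cost = 13.2 × 12 = $158.40.
Material cost = 248 × 379/1000 = $93.992.
Total = 158.40 + 93.992 + 40 = 292.392 ≈ $292.39.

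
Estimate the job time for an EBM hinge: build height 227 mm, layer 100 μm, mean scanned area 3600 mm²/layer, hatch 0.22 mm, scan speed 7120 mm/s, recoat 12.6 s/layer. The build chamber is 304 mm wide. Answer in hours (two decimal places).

Number of layers: 227 / 0.1 → 2270 (rounded up).
Hatch length per layer: 3600 / 0.22 → 16363.6 mm.
Scan time per layer = 16363.6 / 7120 = 2.2983 s.
Time per layer: 2.2983 + 12.6 → 14.8983 s.
Build time = 2270 × 14.8983 = 33819.141 s = 9.39 hours.

9.39 hours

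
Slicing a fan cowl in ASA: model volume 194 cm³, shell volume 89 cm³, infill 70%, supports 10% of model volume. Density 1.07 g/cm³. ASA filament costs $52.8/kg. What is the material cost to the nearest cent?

$10.28

Volume inside the shell = 194 − 89, so 105 cm³.
Deposited infill = 0.70 × 105 = 73.5 cm³.
Support = 0.10 × 194 = 19.4 cm³.
Total printed volume = 89 + 73.5 + 19.4, so 181.9 cm³.
Mass = 181.9 × 1.07, so 194.633 g.
At $52.8/kg: 194.633/1000 × 52.8 = $10.28.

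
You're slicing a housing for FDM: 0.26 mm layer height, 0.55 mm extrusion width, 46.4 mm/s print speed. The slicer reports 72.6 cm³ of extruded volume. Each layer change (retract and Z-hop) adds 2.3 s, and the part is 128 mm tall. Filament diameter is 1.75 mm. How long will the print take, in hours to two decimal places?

3.35 hours

Line area = 0.26 × 0.55 = 0.143 mm².
Path length: 72600 mm³ / 0.143 mm² → 507692.3 mm.
Extrusion time = 507692.3 / 46.4 = 10941.6 s.
Layers = ⌈128/0.26⌉ = 493.
Non-print overhead = 493 × 2.3, so 1133.9 s.
Total = 10941.6 + 1133.9 = 12075.5 s = 3.35 hours.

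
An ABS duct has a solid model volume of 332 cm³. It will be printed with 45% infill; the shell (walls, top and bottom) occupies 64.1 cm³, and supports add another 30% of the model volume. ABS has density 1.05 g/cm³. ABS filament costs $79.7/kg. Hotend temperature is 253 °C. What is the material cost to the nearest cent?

$23.79

Volume inside the shell = 332 − 64.1, so 267.9 cm³.
Deposited infill = 0.45 × 267.9 = 120.555 cm³.
Support = 0.30 × 332 = 99.6 cm³.
Total printed volume = 64.1 + 120.555 + 99.6 = 284.255 cm³.
Mass: 284.255 × 1.05 → 298.46775 g.
Cost = 298.46775 g / 1000 × $79.7/kg = $23.79.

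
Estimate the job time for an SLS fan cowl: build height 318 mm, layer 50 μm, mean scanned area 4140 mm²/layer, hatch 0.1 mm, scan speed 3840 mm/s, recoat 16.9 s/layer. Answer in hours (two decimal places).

Number of layers: 318 / 0.05 → 6360 (rounded up).
Scan path per layer = 4140 / 0.1 = 41400 mm.
Laser time per layer = 41400 / 3840, so 10.7813 s.
Per-layer time = 10.7813 + 16.9 = 27.6813 s.
Build time = 6360 × 27.6813 = 176053.068 s = 48.90 hours.

48.90 hours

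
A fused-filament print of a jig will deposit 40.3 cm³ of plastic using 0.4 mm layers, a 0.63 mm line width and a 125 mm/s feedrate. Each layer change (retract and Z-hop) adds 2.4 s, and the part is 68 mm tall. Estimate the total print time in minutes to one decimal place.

28.1 minutes

Line area = 0.4 × 0.63, so 0.252 mm².
Path length: 40300 mm³ / 0.252 mm² → 159920.6 mm.
Print-move time: 159920.6 / 125 → 1279.4 s.
Layer count = ceil(68 / 0.4) = 170.
Z-hop total = 170 × 2.4, so 408 s.
Total = 1279.4 + 408 = 1687.4 s = 28.1 minutes.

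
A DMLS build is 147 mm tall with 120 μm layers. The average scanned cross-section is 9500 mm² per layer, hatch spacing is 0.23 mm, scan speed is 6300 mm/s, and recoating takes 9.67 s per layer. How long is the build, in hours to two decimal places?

5.52 hours

Layer count = ceil(147 / 0.12) = 1225.
Hatch length per layer = 9500 / 0.23, so 41304.3 mm.
Scan time per layer: 41304.3 / 6300 → 6.5562 s.
Time per layer = 6.5562 + 9.67, so 16.2262 s.
Build time = 1225 × 16.2262 = 19877.095 s = 5.52 hours.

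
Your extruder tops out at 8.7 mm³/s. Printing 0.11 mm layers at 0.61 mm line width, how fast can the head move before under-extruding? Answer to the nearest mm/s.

Extrusion cross-section = 0.11 × 0.61, so 0.0671 mm².
Max speed = 8.7 / 0.0671 = 129.66 ≈ 130 mm/s.

130 mm/s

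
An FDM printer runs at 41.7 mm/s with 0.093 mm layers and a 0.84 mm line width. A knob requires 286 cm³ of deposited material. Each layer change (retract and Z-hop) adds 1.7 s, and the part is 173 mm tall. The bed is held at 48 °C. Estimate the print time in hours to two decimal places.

25.27 hours

Line area = 0.093 × 0.84, so 0.07812 mm².
Toolpath length = 286 cm³ / 0.07812 mm² = 286000 / 0.07812 = 3661034.3 mm.
Time extruding = 3661034.3 / 41.7, so 87794.6 s.
Number of layers: 173 / 0.093 → 1861 (rounded up).
Layer-change overhead = 1861 × 1.7 = 3163.7 s.
Altogether 87794.6 + 3163.7 = 90958.3 s, i.e. 25.27 hours.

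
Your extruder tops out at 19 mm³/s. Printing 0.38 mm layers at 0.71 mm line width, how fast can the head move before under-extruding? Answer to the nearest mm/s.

70 mm/s

Bead cross-section: 0.38 × 0.71 → 0.2698 mm².
Max speed = 19 / 0.2698 = 70.42 ≈ 70 mm/s.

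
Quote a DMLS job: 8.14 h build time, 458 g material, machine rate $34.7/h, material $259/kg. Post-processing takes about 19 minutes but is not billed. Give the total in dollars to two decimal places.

Machine cost = 34.7 × 8.14, so $282.458.
Feedstock cost: 259 × 458/1000 → $118.622.
Job cost: 282.458 + 118.622 = $401.08.

$401.08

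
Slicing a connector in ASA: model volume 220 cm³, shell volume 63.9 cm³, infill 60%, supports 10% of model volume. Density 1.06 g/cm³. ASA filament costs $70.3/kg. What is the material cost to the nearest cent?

$13.38

Infill region = 220 − 63.9, so 156.1 cm³.
Deposited infill = 0.60 × 156.1 = 93.66 cm³.
Support = 0.10 × 220 = 22 cm³.
Deposited volume = 63.9 + 93.66 + 22 = 179.56 cm³.
Mass = 179.56 × 1.06, so 190.3336 g.
Cost = 190.3336 g / 1000 × $70.3/kg = $13.38.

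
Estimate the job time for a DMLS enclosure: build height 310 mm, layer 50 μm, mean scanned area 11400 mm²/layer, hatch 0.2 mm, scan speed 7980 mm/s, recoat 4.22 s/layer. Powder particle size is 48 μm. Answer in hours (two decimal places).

Layers = ⌈310/0.05⌉ = 6200.
Scan path per layer: 11400 / 0.2 → 57000 mm.
Laser time per layer: 57000 / 7980 → 7.1429 s.
Per-layer time: 7.1429 + 4.22 → 11.3629 s.
Build time = 6200 × 11.3629 = 70449.98 s = 19.57 hours.

19.57 hours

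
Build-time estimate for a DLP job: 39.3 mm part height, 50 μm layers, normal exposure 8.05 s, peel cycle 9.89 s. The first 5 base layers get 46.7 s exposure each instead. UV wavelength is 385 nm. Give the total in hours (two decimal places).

Number of layers: 39.3 / 0.05 → 786 (rounded up).
Burn-in layers = 5 × (46.7 + 9.89), so 282.95 s.
Remaining layers: 781 × (8.05 + 9.89) → 14011.14 s.
Total = 282.95 + 14011.14 = 14294.09 s = 3.97 hours.

3.97 hours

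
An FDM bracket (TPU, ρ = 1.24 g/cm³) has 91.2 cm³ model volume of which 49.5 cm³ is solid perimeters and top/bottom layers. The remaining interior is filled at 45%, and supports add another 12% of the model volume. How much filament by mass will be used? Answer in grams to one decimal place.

Infill region: 91.2 − 49.5 → 41.7 cm³.
Deposited infill: 0.45 × 41.7 → 18.765 cm³.
Support: 0.12 × 91.2 → 10.944 cm³.
Deposited volume: 49.5 + 18.765 + 10.944 → 79.209 cm³.
Mass: 79.209 × 1.24 → 98.21916 g.

98.2 g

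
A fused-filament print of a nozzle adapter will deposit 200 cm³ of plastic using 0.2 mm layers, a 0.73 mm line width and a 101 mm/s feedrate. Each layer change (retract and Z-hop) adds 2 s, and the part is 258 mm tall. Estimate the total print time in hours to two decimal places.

4.48 hours

Extrusion cross-section: 0.2 × 0.73 → 0.146 mm².
Total extruded path = 200000/0.146 = 1369863 mm.
Time extruding = 1369863 / 101, so 13563 s.
Layers = ⌈258/0.2⌉ = 1290.
Z-hop total = 1290 × 2 = 2580 s.
Total = 13563 + 2580 = 16143 s = 4.48 hours.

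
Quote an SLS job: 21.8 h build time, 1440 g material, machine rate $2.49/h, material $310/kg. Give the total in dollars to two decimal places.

Time charge = 2.49 × 21.8, so $54.282.
Feedstock cost: 310 × 1440/1000 → $446.40.
Job cost: 54.282 + 446.40 = 500.682 ≈ $500.68.

$500.68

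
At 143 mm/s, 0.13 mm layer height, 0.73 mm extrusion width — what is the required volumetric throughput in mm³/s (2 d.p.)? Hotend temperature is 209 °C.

Extrusion cross-section = 0.13 × 0.73, so 0.0949 mm².
Q = v·A = 143 × 0.0949 = 13.57 mm³/s.

13.57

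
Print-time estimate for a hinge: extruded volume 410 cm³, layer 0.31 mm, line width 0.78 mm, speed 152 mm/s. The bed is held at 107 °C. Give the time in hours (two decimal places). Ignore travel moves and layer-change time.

Line area: 0.31 × 0.78 → 0.2418 mm².
Path length: 410000 mm³ / 0.2418 mm² → 1695616.2 mm.
Time extruding = 1695616.2 / 152, so 11155.4 s.
Converting: 11155.4 s = 3.10 hours.

3.10 hours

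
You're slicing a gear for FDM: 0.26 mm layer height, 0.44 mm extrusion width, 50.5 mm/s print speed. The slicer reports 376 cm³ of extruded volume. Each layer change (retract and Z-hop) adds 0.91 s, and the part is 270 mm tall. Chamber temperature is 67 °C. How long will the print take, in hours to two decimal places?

Extrusion cross-section = 0.26 × 0.44, so 0.1144 mm².
Toolpath length = 376 cm³ / 0.1144 mm² = 376000 / 0.1144 = 3286713.3 mm.
Time extruding = 3286713.3 / 50.5 = 65083.4 s.
Layers = ⌈270/0.26⌉ = 1039.
Layer-change overhead: 1039 × 0.91 → 945.49 s.
Total = 65083.4 + 945.49 = 66028.89 s = 18.34 hours.

18.34 hours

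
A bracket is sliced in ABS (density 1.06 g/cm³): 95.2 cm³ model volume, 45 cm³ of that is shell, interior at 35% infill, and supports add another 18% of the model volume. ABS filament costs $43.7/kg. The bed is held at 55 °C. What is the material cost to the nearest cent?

Volume inside the shell: 95.2 − 45 → 50.2 cm³.
Infill volume = 0.35 × 50.2, so 17.57 cm³.
Support = 0.18 × 95.2 = 17.136 cm³.
Deposited volume: 45 + 17.57 + 17.136 → 79.706 cm³.
Mass = 79.706 × 1.06 = 84.48836 g.
At $43.7/kg: 84.48836/1000 × 43.7 = $3.69.

$3.69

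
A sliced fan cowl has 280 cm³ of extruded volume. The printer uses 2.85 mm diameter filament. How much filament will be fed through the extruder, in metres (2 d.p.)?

43.89 m

Cross-section of 2.85 mm filament: π·(2.85/2)² = 6.3794 mm².
L = 280000 mm³ / 6.3794 mm² = 43891.28 mm, i.e. 43.89 m.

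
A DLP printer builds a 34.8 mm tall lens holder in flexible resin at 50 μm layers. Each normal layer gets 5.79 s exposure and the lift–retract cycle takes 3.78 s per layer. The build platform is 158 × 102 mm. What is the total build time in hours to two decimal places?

Layers = ⌈34.8/0.05⌉ = 696.
Cycle time = 5.79 + 3.78, so 9.57 s.
Total = 696 × 9.57 = 6660.72 s = 1.85 hours.

1.85 hours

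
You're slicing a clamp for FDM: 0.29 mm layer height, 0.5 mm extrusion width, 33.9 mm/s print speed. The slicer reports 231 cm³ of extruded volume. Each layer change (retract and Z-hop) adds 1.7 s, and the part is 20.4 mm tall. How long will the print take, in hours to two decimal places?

Bead cross-section = 0.29 × 0.5, so 0.145 mm².
Toolpath length = 231 cm³ / 0.145 mm² = 231000 / 0.145 = 1593103.4 mm.
Time extruding = 1593103.4 / 33.9 = 46994.2 s.
Layers = ⌈20.4/0.29⌉ = 71.
Non-print overhead = 71 × 1.7 = 120.7 s.
Altogether 46994.2 + 120.7 = 47114.9 s, i.e. 13.09 hours.

13.09 hours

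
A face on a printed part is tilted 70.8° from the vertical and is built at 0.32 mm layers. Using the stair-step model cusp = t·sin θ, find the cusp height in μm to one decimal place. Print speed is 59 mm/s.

h_c = t·sin θ = 0.32 × 0.9444 = 0.302208 mm (302.2 μm).

302.2 μm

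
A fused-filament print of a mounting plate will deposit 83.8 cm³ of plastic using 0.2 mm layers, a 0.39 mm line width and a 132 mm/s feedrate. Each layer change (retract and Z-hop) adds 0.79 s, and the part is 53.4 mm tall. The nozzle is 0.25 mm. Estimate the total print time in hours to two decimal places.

2.32 hours

Extrusion cross-section = 0.2 × 0.39 = 0.078 mm².
Path length: 83800 mm³ / 0.078 mm² → 1074359 mm.
Extrusion time = 1074359 / 132, so 8139.1 s.
Layers = ⌈53.4/0.2⌉ = 267.
Z-hop total = 267 × 0.79, so 210.93 s.
Total = 8139.1 + 210.93 = 8350.03 s = 2.32 hours.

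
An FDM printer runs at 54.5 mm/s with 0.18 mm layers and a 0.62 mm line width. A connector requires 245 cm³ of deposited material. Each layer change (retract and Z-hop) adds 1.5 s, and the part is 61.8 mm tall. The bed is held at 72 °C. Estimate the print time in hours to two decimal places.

Line area: 0.18 × 0.62 → 0.1116 mm².
Total extruded path = 245000/0.1116 = 2195340.5 mm.
Print-move time: 2195340.5 / 54.5 → 40281.5 s.
Layers = ⌈61.8/0.18⌉ = 344.
Z-hop total = 344 × 1.5, so 516 s.
Total = 40281.5 + 516 = 40797.5 s = 11.33 hours.

11.33 hours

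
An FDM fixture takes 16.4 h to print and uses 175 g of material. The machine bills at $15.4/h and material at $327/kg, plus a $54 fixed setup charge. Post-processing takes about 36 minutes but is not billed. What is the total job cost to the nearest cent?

$363.79

Machine-time cost = 15.4 × 16.4, so $252.56.
Material charge = 327 × 175/1000 = $57.225.
Adding setup: 252.56 + 57.225 + 54 → 363.785 ≈ $363.79.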